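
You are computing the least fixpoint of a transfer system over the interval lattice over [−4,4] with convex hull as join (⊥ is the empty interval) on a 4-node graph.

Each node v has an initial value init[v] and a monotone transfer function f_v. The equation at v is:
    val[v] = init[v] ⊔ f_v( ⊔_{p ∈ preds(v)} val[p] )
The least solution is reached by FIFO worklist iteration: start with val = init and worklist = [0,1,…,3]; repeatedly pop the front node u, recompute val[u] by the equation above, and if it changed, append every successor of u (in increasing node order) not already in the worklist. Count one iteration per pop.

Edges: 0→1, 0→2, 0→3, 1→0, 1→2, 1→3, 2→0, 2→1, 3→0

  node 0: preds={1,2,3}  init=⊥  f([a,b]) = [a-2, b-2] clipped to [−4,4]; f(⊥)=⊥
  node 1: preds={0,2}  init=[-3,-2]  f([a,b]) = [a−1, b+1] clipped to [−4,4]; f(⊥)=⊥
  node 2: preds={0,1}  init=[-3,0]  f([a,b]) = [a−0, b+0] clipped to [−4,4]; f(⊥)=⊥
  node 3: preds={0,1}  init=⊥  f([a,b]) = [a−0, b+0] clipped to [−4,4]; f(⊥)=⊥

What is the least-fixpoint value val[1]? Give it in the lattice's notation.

[-4,4]

Iteration log — 20 steps:
  step 1. node 0  ⊔preds=[-3,0]  new=[-4,-2]  old=⊥  +wl: 
  step 2. node 1  ⊔preds=[-4,0]  new=[-4,1]  old=[-3,-2]  +wl: 0
  step 3. node 2  ⊔preds=[-4,1]  new=[-4,1]  old=[-3,0]  +wl: 1
  step 4. node 3  ⊔preds=[-4,1]  new=[-4,1]  old=⊥  +wl: 
  step 5. node 0  ⊔preds=[-4,1]  new=[-4,-1]  old=[-4,-2]  +wl: 2,3
  step 6. node 1  ⊔preds=[-4,1]  new=[-4,2]  old=[-4,1]  +wl: 0
  step 7. node 2  ⊔preds=[-4,2]  new=[-4,2]  old=[-4,1]  +wl: 1
  step 8. node 3  ⊔preds=[-4,2]  new=[-4,2]  old=[-4,1]  +wl: 
  step 9. node 0  ⊔preds=[-4,2]  new=[-4,0]  old=[-4,-1]  +wl: 2,3
  step 10. node 1  ⊔preds=[-4,2]  new=[-4,3]  old=[-4,2]  +wl: 0
  step 11. node 2  ⊔preds=[-4,3]  new=[-4,3]  old=[-4,2]  +wl: 1
  step 12. node 3  ⊔preds=[-4,3]  new=[-4,3]  old=[-4,2]  +wl: 
  step 13. node 0  ⊔preds=[-4,3]  new=[-4,1]  old=[-4,0]  +wl: 2,3
  step 14. node 1  ⊔preds=[-4,3]  new=[-4,4]  old=[-4,3]  +wl: 0
  step 15. node 2  ⊔preds=[-4,4]  new=[-4,4]  old=[-4,3]  +wl: 1
  step 16. node 3  ⊔preds=[-4,4]  new=[-4,4]  old=[-4,3]  +wl: 
  step 17. node 0  ⊔preds=[-4,4]  new=[-4,2]  old=[-4,1]  +wl: 2,3
  step 18. node 1  ⊔preds=[-4,4]  new=[-4,4]  stable
  step 19. node 2  ⊔preds=[-4,4]  new=[-4,4]  stable
  step 20. node 3  ⊔preds=[-4,4]  new=[-4,4]  stable

Least fixpoint reached:
  node 0: [-4,2]
  node 1: [-4,4]
  node 2: [-4,4]
  node 3: [-4,4]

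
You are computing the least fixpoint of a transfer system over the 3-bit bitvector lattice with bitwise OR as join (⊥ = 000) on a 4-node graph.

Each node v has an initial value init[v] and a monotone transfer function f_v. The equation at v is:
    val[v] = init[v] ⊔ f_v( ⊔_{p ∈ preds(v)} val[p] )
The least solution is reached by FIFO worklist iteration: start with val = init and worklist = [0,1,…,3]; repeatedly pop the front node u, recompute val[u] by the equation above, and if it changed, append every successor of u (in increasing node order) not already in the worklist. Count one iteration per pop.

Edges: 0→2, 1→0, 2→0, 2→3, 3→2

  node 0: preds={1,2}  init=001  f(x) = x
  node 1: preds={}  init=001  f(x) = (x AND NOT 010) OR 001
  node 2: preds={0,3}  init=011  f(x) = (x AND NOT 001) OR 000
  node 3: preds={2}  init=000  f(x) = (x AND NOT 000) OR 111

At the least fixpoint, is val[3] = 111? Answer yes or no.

Worklist (8 pops):
  #1 pop 0: in=011 → 011 (was 001); enqueue []
  #2 pop 1: in=000 → 001 (no change)
  #3 pop 2: in=011 → 011 (no change)
  #4 pop 3: in=011 → 111 (was 000); enqueue [2]
  #5 pop 2: in=111 → 111 (was 011); enqueue [0,3]
  #6 pop 0: in=111 → 111 (was 011); enqueue [2]
  #7 pop 3: in=111 → 111 (no change)
  #8 pop 2: in=111 → 111 (no change)

Fixpoint:
  val[0] = 111
  val[1] = 001
  val[2] = 111
  val[3] = 111

yes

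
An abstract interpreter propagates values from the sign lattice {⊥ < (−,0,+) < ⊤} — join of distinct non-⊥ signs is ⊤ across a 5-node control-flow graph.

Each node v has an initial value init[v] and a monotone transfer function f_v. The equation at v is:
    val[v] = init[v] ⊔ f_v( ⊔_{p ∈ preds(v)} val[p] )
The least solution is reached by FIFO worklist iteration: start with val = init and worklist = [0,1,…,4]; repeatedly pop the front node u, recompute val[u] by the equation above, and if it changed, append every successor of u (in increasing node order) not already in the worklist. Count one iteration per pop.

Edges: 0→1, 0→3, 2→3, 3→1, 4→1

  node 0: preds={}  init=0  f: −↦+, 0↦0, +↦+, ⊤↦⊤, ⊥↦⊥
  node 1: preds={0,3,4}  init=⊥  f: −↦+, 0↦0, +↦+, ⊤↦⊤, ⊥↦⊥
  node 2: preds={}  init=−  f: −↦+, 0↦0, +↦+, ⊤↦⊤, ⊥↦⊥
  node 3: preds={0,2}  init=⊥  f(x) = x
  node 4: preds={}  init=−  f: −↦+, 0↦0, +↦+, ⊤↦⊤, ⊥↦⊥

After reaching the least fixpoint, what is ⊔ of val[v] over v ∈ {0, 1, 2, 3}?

Trace (6 dequeues):
  [1] u=0 | in ⊥ | out 0 | ==
  [2] u=1 | in ⊤ | out ⊤ | prev ⊥ | push {}
  [3] u=2 | in ⊥ | out − | ==
  [4] u=3 | in ⊤ | out ⊤ | prev ⊥ | push {1}
  [5] u=4 | in ⊥ | out − | ==
  [6] u=1 | in ⊤ | out ⊤ | ==

Converged values:
  [0] 0
  [1] ⊤
  [2] −
  [3] ⊤
  [4] −

⊤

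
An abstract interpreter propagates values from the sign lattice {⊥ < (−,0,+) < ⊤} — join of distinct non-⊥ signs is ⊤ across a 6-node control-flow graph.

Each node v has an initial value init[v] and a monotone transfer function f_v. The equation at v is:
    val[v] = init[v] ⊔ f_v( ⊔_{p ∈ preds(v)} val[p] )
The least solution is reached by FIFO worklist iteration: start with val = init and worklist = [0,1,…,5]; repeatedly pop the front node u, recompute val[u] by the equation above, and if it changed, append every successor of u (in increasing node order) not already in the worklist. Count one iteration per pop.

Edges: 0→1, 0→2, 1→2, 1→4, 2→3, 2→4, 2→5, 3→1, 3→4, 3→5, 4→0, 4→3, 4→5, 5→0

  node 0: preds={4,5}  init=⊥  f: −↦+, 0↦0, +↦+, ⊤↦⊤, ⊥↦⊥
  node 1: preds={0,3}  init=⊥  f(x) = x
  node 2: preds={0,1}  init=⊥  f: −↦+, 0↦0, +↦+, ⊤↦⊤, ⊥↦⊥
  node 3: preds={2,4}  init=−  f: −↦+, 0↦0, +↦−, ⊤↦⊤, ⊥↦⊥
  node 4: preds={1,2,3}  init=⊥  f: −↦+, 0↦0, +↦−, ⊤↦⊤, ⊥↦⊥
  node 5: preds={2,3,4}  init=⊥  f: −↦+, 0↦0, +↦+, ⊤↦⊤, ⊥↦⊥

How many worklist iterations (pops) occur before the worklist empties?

13

Worklist (13 pops):
  #1 pop 0: in=⊥ → ⊥ (no change)
  #2 pop 1: in=− → − (was ⊥); enqueue []
  #3 pop 2: in=− → + (was ⊥); enqueue []
  #4 pop 3: in=+ → − (no change)
  #5 pop 4: in=⊤ → ⊤ (was ⊥); enqueue [0,3]
  #6 pop 5: in=⊤ → ⊤ (was ⊥); enqueue []
  #7 pop 0: in=⊤ → ⊤ (was ⊥); enqueue [1,2]
  #8 pop 3: in=⊤ → ⊤ (was −); enqueue [4,5]
  #9 pop 1: in=⊤ → ⊤ (was −); enqueue []
  #10 pop 2: in=⊤ → ⊤ (was +); enqueue [3]
  #11 pop 4: in=⊤ → ⊤ (no change)
  #12 pop 5: in=⊤ → ⊤ (no change)
  #13 pop 3: in=⊤ → ⊤ (no change)

Fixpoint:
  val[0] = ⊤
  val[1] = ⊤
  val[2] = ⊤
  val[3] = ⊤
  val[4] = ⊤
  val[5] = ⊤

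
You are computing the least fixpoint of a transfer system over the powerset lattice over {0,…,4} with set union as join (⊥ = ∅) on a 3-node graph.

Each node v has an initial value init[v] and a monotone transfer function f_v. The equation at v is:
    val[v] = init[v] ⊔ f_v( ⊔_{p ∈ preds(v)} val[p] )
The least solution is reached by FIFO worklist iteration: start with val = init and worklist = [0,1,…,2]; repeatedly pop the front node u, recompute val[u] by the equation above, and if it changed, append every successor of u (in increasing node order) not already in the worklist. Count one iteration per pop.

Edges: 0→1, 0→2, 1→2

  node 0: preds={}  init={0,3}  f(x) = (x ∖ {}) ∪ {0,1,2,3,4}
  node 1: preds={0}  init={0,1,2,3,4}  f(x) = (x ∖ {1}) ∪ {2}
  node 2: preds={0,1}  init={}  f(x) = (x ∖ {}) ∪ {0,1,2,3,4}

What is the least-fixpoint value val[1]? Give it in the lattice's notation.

{0,1,2,3,4}

Trace (3 dequeues):
  [1] u=0 | in {} | out {0,1,2,3,4} | prev {0,3} | push {}
  [2] u=1 | in {0,1,2,3,4} | out {0,1,2,3,4} | ==
  [3] u=2 | in {0,1,2,3,4} | out {0,1,2,3,4} | prev {} | push {}

Converged values:
  [0] {0,1,2,3,4}
  [1] {0,1,2,3,4}
  [2] {0,1,2,3,4}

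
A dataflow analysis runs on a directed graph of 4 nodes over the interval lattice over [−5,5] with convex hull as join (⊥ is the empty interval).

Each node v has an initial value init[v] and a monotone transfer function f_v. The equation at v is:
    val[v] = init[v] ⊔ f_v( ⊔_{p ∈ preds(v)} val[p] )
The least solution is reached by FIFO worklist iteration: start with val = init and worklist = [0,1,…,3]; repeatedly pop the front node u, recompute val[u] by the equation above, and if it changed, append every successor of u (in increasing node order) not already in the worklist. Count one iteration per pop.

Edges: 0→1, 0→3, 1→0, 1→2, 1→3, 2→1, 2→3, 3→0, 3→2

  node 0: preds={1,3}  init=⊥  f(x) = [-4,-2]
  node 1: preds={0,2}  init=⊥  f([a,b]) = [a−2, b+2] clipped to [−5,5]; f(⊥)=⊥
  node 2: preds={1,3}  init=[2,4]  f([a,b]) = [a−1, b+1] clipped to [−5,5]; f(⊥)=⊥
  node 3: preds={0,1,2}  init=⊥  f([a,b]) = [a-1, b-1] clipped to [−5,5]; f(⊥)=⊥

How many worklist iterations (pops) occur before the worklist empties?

Iteration log — 7 steps:
  step 1. node 0  ⊔preds=⊥  new=[-4,-2]  old=⊥  +wl: 
  step 2. node 1  ⊔preds=[-4,4]  new=[-5,5]  old=⊥  +wl: 0
  step 3. node 2  ⊔preds=[-5,5]  new=[-5,5]  old=[2,4]  +wl: 1
  step 4. node 3  ⊔preds=[-5,5]  new=[-5,4]  old=⊥  +wl: 2
  step 5. node 0  ⊔preds=[-5,5]  new=[-4,-2]  stable
  step 6. node 1  ⊔preds=[-5,5]  new=[-5,5]  stable
  step 7. node 2  ⊔preds=[-5,5]  new=[-5,5]  stable

Least fixpoint reached:
  node 0: [-4,-2]
  node 1: [-5,5]
  node 2: [-5,5]
  node 3: [-5,4]

7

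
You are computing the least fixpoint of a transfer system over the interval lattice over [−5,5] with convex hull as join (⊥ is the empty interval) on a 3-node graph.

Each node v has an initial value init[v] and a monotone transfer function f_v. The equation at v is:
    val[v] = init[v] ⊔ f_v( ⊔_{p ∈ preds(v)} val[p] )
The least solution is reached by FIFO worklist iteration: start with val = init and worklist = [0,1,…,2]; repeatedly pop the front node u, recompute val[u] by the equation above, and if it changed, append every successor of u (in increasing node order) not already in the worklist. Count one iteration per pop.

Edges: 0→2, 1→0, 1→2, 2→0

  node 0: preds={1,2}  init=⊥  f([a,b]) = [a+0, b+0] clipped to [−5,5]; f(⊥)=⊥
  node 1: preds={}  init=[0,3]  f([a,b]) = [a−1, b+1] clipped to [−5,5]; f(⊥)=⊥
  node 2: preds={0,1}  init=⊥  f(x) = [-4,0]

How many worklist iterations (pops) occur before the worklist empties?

Iteration log — 5 steps:
  step 1. node 0  ⊔preds=[0,3]  new=[0,3]  old=⊥  +wl: 
  step 2. node 1  ⊔preds=⊥  new=[0,3]  stable
  step 3. node 2  ⊔preds=[0,3]  new=[-4,0]  old=⊥  +wl: 0
  step 4. node 0  ⊔preds=[-4,3]  new=[-4,3]  old=[0,3]  +wl: 2
  step 5. node 2  ⊔preds=[-4,3]  new=[-4,0]  stable

Least fixpoint reached:
  node 0: [-4,3]
  node 1: [0,3]
  node 2: [-4,0]

5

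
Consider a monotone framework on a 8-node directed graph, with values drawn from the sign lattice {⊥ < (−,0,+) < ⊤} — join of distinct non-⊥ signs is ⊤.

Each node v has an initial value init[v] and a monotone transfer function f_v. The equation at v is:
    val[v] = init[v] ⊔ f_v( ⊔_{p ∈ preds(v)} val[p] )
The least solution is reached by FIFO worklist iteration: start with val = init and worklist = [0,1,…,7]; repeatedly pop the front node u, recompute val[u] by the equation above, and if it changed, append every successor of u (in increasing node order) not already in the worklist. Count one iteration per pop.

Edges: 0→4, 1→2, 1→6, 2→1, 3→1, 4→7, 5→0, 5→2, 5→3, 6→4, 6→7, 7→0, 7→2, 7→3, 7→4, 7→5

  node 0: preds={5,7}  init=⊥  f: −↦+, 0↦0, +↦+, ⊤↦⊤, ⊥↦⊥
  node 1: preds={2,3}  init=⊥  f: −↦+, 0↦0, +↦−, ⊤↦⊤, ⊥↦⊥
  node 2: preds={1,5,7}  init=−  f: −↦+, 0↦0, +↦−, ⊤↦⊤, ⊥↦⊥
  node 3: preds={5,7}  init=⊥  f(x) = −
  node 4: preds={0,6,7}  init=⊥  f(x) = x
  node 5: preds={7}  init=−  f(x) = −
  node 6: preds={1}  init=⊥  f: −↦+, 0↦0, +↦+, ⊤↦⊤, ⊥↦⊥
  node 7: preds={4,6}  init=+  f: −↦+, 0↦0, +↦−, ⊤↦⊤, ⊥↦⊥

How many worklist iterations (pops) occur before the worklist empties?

Iteration log — 17 steps:
  step 1. node 0  ⊔preds=⊤  new=⊤  old=⊥  +wl: 
  step 2. node 1  ⊔preds=−  new=+  old=⊥  +wl: 
  step 3. node 2  ⊔preds=⊤  new=⊤  old=−  +wl: 1
  step 4. node 3  ⊔preds=⊤  new=−  old=⊥  +wl: 
  step 5. node 4  ⊔preds=⊤  new=⊤  old=⊥  +wl: 
  step 6. node 5  ⊔preds=+  new=−  stable
  step 7. node 6  ⊔preds=+  new=+  old=⊥  +wl: 4
  step 8. node 7  ⊔preds=⊤  new=⊤  old=+  +wl: 0,2,3,5
  step 9. node 1  ⊔preds=⊤  new=⊤  old=+  +wl: 6
  step 10. node 4  ⊔preds=⊤  new=⊤  stable
  step 11. node 0  ⊔preds=⊤  new=⊤  stable
  step 12. node 2  ⊔preds=⊤  new=⊤  stable
  step 13. node 3  ⊔preds=⊤  new=−  stable
  step 14. node 5  ⊔preds=⊤  new=−  stable
  step 15. node 6  ⊔preds=⊤  new=⊤  old=+  +wl: 4,7
  step 16. node 4  ⊔preds=⊤  new=⊤  stable
  step 17. node 7  ⊔preds=⊤  new=⊤  stable

Least fixpoint reached:
  node 0: ⊤
  node 1: ⊤
  node 2: ⊤
  node 3: −
  node 4: ⊤
  node 5: −
  node 6: ⊤
  node 7: ⊤

17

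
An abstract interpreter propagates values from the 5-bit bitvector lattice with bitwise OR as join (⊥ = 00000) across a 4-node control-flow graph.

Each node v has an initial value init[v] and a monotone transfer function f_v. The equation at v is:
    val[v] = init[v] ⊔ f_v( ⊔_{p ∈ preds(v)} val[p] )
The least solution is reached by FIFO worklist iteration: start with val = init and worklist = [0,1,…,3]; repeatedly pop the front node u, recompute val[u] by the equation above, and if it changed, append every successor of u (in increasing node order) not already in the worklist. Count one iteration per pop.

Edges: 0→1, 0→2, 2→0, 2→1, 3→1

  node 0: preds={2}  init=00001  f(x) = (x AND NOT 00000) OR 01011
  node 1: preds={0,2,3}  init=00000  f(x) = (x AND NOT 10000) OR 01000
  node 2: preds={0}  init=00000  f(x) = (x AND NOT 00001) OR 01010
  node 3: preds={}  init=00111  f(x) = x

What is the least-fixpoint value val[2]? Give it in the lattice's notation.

01010

Iteration log — 6 steps:
  step 1. node 0  ⊔preds=00000  new=01011  old=00001  +wl: 
  step 2. node 1  ⊔preds=01111  new=01111  old=00000  +wl: 
  step 3. node 2  ⊔preds=01011  new=01010  old=00000  +wl: 0,1
  step 4. node 3  ⊔preds=00000  new=00111  stable
  step 5. node 0  ⊔preds=01010  new=01011  stable
  step 6. node 1  ⊔preds=01111  new=01111  stable

Least fixpoint reached:
  node 0: 01011
  node 1: 01111
  node 2: 01010
  node 3: 00111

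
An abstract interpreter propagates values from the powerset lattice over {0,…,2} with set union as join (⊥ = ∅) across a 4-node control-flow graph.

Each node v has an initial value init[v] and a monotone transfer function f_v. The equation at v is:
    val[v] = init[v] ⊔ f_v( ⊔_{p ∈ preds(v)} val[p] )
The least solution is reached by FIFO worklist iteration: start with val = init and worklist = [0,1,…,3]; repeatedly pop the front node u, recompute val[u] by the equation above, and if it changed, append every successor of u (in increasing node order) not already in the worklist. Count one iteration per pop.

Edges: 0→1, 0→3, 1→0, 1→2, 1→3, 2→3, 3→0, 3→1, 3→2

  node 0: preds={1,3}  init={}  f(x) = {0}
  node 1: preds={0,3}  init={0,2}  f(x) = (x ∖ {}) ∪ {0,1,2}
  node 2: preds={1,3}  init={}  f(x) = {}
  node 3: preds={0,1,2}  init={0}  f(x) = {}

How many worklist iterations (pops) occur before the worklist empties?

5

Iteration log — 5 steps:
  step 1. node 0  ⊔preds={0,2}  new={0}  old={}  +wl: 
  step 2. node 1  ⊔preds={0}  new={0,1,2}  old={0,2}  +wl: 0
  step 3. node 2  ⊔preds={0,1,2}  new={}  stable
  step 4. node 3  ⊔preds={0,1,2}  new={0}  stable
  step 5. node 0  ⊔preds={0,1,2}  new={0}  stable

Least fixpoint reached:
  node 0: {0}
  node 1: {0,1,2}
  node 2: {}
  node 3: {0}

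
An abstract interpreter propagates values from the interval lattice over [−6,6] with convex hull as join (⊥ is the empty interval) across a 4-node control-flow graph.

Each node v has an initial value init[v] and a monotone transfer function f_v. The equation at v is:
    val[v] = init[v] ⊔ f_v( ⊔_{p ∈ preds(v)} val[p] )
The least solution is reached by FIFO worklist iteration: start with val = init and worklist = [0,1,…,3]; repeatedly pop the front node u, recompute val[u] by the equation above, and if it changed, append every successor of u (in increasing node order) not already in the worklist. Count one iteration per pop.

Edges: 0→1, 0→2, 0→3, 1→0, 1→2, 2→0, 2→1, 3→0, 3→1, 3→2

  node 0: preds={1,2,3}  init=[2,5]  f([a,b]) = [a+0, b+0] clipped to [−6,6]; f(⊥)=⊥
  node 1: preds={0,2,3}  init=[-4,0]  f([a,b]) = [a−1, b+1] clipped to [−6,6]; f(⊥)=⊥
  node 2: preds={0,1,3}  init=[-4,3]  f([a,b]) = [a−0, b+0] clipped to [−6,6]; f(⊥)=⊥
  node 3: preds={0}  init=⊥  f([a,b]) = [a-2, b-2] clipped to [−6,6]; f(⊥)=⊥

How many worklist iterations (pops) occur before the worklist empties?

Worklist (11 pops):
  #1 pop 0: in=[-4,3] → [-4,5] (was [2,5]); enqueue []
  #2 pop 1: in=[-4,5] → [-5,6] (was [-4,0]); enqueue [0]
  #3 pop 2: in=[-5,6] → [-5,6] (was [-4,3]); enqueue [1]
  #4 pop 3: in=[-4,5] → [-6,3] (was ⊥); enqueue [2]
  #5 pop 0: in=[-6,6] → [-6,6] (was [-4,5]); enqueue [3]
  #6 pop 1: in=[-6,6] → [-6,6] (was [-5,6]); enqueue [0]
  #7 pop 2: in=[-6,6] → [-6,6] (was [-5,6]); enqueue [1]
  #8 pop 3: in=[-6,6] → [-6,4] (was [-6,3]); enqueue [2]
  #9 pop 0: in=[-6,6] → [-6,6] (no change)
  #10 pop 1: in=[-6,6] → [-6,6] (no change)
  #11 pop 2: in=[-6,6] → [-6,6] (no change)

Fixpoint:
  val[0] = [-6,6]
  val[1] = [-6,6]
  val[2] = [-6,6]
  val[3] = [-6,4]

11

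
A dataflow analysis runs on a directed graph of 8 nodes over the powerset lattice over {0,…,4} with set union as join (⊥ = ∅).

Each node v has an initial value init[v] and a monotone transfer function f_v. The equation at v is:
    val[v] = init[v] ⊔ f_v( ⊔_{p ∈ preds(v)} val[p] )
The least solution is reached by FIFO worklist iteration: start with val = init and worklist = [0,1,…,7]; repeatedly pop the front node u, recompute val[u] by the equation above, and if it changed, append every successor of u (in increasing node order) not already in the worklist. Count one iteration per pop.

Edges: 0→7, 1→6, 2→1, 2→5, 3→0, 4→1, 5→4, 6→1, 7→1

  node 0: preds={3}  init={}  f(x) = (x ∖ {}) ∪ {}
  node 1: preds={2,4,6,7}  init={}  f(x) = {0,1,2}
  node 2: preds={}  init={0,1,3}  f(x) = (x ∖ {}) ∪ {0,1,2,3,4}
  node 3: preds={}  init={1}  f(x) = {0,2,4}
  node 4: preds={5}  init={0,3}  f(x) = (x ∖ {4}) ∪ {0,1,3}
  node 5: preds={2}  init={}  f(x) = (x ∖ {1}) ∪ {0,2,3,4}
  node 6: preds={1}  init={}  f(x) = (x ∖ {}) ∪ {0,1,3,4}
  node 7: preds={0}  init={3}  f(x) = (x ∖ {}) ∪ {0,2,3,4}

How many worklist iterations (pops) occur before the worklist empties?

13

Trace (13 dequeues):
  [1] u=0 | in {1} | out {1} | prev {} | push {}
  [2] u=1 | in {0,1,3} | out {0,1,2} | prev {} | push {}
  [3] u=2 | in {} | out {0,1,2,3,4} | prev {0,1,3} | push {1}
  [4] u=3 | in {} | out {0,1,2,4} | prev {1} | push {0}
  [5] u=4 | in {} | out {0,1,3} | prev {0,3} | push {}
  [6] u=5 | in {0,1,2,3,4} | out {0,2,3,4} | prev {} | push {4}
  [7] u=6 | in {0,1,2} | out {0,1,2,3,4} | prev {} | push {}
  [8] u=7 | in {1} | out {0,1,2,3,4} | prev {3} | push {}
  [9] u=1 | in {0,1,2,3,4} | out {0,1,2} | ==
  [10] u=0 | in {0,1,2,4} | out {0,1,2,4} | prev {1} | push {7}
  [11] u=4 | in {0,2,3,4} | out {0,1,2,3} | prev {0,1,3} | push {1}
  [12] u=7 | in {0,1,2,4} | out {0,1,2,3,4} | ==
  [13] u=1 | in {0,1,2,3,4} | out {0,1,2} | ==

Converged values:
  [0] {0,1,2,4}
  [1] {0,1,2}
  [2] {0,1,2,3,4}
  [3] {0,1,2,4}
  [4] {0,1,2,3}
  [5] {0,2,3,4}
  [6] {0,1,2,3,4}
  [7] {0,1,2,3,4}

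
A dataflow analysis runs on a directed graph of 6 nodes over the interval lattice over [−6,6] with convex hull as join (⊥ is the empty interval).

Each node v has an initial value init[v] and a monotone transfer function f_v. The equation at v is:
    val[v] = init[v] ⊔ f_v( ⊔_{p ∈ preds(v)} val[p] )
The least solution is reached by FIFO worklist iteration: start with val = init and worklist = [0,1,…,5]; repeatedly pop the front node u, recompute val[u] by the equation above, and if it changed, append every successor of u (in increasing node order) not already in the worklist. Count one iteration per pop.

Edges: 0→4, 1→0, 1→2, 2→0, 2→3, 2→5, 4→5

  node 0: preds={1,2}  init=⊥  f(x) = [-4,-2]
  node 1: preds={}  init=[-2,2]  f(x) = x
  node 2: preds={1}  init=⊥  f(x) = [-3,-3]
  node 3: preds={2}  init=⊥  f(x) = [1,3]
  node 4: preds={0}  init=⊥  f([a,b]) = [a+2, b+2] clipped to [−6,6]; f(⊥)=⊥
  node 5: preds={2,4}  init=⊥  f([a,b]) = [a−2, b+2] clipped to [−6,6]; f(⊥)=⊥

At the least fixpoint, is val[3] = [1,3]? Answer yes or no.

yes

Iteration log — 7 steps:
  step 1. node 0  ⊔preds=[-2,2]  new=[-4,-2]  old=⊥  +wl: 
  step 2. node 1  ⊔preds=⊥  new=[-2,2]  stable
  step 3. node 2  ⊔preds=[-2,2]  new=[-3,-3]  old=⊥  +wl: 0
  step 4. node 3  ⊔preds=[-3,-3]  new=[1,3]  old=⊥  +wl: 
  step 5. node 4  ⊔preds=[-4,-2]  new=[-2,0]  old=⊥  +wl: 
  step 6. node 5  ⊔preds=[-3,0]  new=[-5,2]  old=⊥  +wl: 
  step 7. node 0  ⊔preds=[-3,2]  new=[-4,-2]  stable

Least fixpoint reached:
  node 0: [-4,-2]
  node 1: [-2,2]
  node 2: [-3,-3]
  node 3: [1,3]
  node 4: [-2,0]
  node 5: [-5,2]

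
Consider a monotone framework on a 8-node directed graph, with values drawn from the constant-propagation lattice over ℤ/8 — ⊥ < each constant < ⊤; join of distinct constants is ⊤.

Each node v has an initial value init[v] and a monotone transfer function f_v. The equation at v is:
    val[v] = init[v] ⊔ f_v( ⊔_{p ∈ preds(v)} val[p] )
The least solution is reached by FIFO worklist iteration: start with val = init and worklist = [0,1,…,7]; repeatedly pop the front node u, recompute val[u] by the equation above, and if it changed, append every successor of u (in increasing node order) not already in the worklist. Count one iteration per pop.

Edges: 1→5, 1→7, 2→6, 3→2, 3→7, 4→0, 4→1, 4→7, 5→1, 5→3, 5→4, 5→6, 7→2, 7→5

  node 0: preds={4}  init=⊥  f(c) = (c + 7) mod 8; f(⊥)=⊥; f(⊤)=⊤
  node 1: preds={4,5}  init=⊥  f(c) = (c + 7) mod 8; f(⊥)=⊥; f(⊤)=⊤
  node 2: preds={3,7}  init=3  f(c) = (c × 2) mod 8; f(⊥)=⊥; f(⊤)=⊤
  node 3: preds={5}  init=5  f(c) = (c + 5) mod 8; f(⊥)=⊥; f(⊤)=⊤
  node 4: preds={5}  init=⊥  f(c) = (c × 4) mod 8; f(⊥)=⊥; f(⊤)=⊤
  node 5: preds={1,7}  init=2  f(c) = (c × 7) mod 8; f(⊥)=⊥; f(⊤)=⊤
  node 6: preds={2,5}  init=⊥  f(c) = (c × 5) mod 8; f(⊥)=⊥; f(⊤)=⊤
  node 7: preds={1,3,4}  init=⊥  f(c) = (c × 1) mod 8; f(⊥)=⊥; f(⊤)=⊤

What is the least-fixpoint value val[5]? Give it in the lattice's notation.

Worklist (17 pops):
  #1 pop 0: in=⊥ → ⊥ (no change)
  #2 pop 1: in=2 → 1 (was ⊥); enqueue []
  #3 pop 2: in=5 → ⊤ (was 3); enqueue []
  #4 pop 3: in=2 → ⊤ (was 5); enqueue [2]
  #5 pop 4: in=2 → 0 (was ⊥); enqueue [0,1]
  #6 pop 5: in=1 → ⊤ (was 2); enqueue [3,4]
  #7 pop 6: in=⊤ → ⊤ (was ⊥); enqueue []
  #8 pop 7: in=⊤ → ⊤ (was ⊥); enqueue [5]
  #9 pop 2: in=⊤ → ⊤ (no change)
  #10 pop 0: in=0 → 7 (was ⊥); enqueue []
  #11 pop 1: in=⊤ → ⊤ (was 1); enqueue [7]
  #12 pop 3: in=⊤ → ⊤ (no change)
  #13 pop 4: in=⊤ → ⊤ (was 0); enqueue [0,1]
  #14 pop 5: in=⊤ → ⊤ (no change)
  #15 pop 7: in=⊤ → ⊤ (no change)
  #16 pop 0: in=⊤ → ⊤ (was 7); enqueue []
  #17 pop 1: in=⊤ → ⊤ (no change)

Fixpoint:
  val[0] = ⊤
  val[1] = ⊤
  val[2] = ⊤
  val[3] = ⊤
  val[4] = ⊤
  val[5] = ⊤
  val[6] = ⊤
  val[7] = ⊤

⊤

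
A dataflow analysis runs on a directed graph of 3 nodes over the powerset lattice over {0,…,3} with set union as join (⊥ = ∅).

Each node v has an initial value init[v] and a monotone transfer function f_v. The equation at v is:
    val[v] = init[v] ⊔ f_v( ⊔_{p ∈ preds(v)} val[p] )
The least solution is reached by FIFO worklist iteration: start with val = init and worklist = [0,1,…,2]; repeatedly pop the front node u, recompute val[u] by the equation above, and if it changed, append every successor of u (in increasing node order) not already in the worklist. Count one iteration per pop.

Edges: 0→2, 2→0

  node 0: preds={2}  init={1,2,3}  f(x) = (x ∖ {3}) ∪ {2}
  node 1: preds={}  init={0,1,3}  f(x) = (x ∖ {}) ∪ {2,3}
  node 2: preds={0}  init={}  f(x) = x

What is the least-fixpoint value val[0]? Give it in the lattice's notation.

{1,2,3}

Worklist (4 pops):
  #1 pop 0: in={} → {1,2,3} (no change)
  #2 pop 1: in={} → {0,1,2,3} (was {0,1,3}); enqueue []
  #3 pop 2: in={1,2,3} → {1,2,3} (was {}); enqueue [0]
  #4 pop 0: in={1,2,3} → {1,2,3} (no change)

Fixpoint:
  val[0] = {1,2,3}
  val[1] = {0,1,2,3}
  val[2] = {1,2,3}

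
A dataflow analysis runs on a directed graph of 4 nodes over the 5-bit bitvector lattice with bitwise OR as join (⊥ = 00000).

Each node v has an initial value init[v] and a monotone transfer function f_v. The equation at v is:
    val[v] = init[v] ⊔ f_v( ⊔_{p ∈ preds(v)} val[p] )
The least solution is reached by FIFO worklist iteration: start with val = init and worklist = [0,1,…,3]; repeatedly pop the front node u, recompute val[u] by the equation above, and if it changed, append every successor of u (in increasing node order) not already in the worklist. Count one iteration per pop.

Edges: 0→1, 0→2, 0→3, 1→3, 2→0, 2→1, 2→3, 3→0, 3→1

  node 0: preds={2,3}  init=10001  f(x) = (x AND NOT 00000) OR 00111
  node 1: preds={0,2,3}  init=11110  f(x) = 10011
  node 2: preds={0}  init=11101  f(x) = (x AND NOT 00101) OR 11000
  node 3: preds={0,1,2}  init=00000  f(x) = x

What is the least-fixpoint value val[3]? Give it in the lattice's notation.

11111

Trace (6 dequeues):
  [1] u=0 | in 11101 | out 11111 | prev 10001 | push {}
  [2] u=1 | in 11111 | out 11111 | prev 11110 | push {}
  [3] u=2 | in 11111 | out 11111 | prev 11101 | push {0,1}
  [4] u=3 | in 11111 | out 11111 | prev 00000 | push {}
  [5] u=0 | in 11111 | out 11111 | ==
  [6] u=1 | in 11111 | out 11111 | ==

Converged values:
  [0] 11111
  [1] 11111
  [2] 11111
  [3] 11111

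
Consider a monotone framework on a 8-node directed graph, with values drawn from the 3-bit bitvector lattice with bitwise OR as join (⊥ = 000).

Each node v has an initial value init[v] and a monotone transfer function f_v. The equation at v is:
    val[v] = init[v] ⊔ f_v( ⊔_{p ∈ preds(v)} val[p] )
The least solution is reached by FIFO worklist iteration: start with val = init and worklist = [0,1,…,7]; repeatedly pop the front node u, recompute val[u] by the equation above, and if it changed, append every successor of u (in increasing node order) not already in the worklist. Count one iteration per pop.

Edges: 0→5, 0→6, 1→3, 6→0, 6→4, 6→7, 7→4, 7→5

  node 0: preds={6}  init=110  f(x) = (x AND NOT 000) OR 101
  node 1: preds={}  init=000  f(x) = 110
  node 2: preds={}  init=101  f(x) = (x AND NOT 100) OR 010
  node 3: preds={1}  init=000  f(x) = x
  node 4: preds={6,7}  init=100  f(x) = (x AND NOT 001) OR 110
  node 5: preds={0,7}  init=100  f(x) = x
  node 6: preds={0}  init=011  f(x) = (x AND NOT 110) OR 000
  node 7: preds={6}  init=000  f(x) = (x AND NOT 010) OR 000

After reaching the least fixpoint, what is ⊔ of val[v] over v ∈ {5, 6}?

Worklist (10 pops):
  #1 pop 0: in=011 → 111 (was 110); enqueue []
  #2 pop 1: in=000 → 110 (was 000); enqueue []
  #3 pop 2: in=000 → 111 (was 101); enqueue []
  #4 pop 3: in=110 → 110 (was 000); enqueue []
  #5 pop 4: in=011 → 110 (was 100); enqueue []
  #6 pop 5: in=111 → 111 (was 100); enqueue []
  #7 pop 6: in=111 → 011 (no change)
  #8 pop 7: in=011 → 001 (was 000); enqueue [4,5]
  #9 pop 4: in=011 → 110 (no change)
  #10 pop 5: in=111 → 111 (no change)

Fixpoint:
  val[0] = 111
  val[1] = 110
  val[2] = 111
  val[3] = 110
  val[4] = 110
  val[5] = 111
  val[6] = 011
  val[7] = 001

111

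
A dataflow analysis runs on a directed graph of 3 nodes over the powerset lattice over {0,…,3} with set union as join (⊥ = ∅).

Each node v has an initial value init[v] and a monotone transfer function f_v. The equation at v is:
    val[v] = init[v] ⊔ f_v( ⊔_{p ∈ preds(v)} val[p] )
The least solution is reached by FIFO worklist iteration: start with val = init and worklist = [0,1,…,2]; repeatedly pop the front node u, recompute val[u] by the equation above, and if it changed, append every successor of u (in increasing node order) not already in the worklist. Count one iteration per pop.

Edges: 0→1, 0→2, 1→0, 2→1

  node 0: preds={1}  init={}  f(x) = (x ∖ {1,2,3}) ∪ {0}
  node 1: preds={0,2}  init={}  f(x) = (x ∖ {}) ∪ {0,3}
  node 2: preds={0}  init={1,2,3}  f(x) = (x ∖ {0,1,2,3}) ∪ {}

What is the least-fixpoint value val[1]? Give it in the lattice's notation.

Trace (4 dequeues):
  [1] u=0 | in {} | out {0} | prev {} | push {}
  [2] u=1 | in {0,1,2,3} | out {0,1,2,3} | prev {} | push {0}
  [3] u=2 | in {0} | out {1,2,3} | ==
  [4] u=0 | in {0,1,2,3} | out {0} | ==

Converged values:
  [0] {0}
  [1] {0,1,2,3}
  [2] {1,2,3}

{0,1,2,3}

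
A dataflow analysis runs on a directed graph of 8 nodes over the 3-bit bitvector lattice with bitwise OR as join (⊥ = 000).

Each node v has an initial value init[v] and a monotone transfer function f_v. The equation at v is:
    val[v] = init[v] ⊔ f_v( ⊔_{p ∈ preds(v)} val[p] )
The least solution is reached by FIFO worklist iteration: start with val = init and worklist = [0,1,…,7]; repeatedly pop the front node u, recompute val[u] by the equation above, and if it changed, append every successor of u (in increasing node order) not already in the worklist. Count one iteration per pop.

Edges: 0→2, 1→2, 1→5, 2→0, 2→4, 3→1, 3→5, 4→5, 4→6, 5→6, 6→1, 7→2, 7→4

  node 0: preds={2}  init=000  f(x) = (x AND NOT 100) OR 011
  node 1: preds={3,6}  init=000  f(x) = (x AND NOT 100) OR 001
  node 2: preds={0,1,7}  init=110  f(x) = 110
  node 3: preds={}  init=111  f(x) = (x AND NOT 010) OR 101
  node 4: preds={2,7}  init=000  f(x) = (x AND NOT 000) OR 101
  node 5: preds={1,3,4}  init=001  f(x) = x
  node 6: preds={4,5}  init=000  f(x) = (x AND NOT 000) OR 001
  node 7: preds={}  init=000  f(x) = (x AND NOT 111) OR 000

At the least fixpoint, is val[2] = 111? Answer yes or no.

Iteration log — 9 steps:
  step 1. node 0  ⊔preds=110  new=011  old=000  +wl: 
  step 2. node 1  ⊔preds=111  new=011  old=000  +wl: 
  step 3. node 2  ⊔preds=011  new=110  stable
  step 4. node 3  ⊔preds=000  new=111  stable
  step 5. node 4  ⊔preds=110  new=111  old=000  +wl: 
  step 6. node 5  ⊔preds=111  new=111  old=001  +wl: 
  step 7. node 6  ⊔preds=111  new=111  old=000  +wl: 1
  step 8. node 7  ⊔preds=000  new=000  stable
  step 9. node 1  ⊔preds=111  new=011  stable

Least fixpoint reached:
  node 0: 011
  node 1: 011
  node 2: 110
  node 3: 111
  node 4: 111
  node 5: 111
  node 6: 111
  node 7: 000

no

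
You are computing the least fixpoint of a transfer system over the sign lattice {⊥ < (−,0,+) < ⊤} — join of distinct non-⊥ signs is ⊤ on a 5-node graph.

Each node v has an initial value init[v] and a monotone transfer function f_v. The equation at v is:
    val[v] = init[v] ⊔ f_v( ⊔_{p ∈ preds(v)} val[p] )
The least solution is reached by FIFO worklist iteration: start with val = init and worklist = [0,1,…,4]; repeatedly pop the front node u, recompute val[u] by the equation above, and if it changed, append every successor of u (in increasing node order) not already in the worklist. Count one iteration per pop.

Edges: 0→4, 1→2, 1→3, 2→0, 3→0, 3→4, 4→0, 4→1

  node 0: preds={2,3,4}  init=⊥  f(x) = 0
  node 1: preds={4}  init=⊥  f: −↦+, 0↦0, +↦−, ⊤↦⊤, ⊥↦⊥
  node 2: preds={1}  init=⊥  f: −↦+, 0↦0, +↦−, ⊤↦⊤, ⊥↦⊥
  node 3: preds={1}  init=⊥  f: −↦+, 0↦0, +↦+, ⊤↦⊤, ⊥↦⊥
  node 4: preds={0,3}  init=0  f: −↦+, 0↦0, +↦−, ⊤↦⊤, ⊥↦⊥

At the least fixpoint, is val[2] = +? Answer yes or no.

Worklist (6 pops):
  #1 pop 0: in=0 → 0 (was ⊥); enqueue []
  #2 pop 1: in=0 → 0 (was ⊥); enqueue []
  #3 pop 2: in=0 → 0 (was ⊥); enqueue [0]
  #4 pop 3: in=0 → 0 (was ⊥); enqueue []
  #5 pop 4: in=0 → 0 (no change)
  #6 pop 0: in=0 → 0 (no change)

Fixpoint:
  val[0] = 0
  val[1] = 0
  val[2] = 0
  val[3] = 0
  val[4] = 0

no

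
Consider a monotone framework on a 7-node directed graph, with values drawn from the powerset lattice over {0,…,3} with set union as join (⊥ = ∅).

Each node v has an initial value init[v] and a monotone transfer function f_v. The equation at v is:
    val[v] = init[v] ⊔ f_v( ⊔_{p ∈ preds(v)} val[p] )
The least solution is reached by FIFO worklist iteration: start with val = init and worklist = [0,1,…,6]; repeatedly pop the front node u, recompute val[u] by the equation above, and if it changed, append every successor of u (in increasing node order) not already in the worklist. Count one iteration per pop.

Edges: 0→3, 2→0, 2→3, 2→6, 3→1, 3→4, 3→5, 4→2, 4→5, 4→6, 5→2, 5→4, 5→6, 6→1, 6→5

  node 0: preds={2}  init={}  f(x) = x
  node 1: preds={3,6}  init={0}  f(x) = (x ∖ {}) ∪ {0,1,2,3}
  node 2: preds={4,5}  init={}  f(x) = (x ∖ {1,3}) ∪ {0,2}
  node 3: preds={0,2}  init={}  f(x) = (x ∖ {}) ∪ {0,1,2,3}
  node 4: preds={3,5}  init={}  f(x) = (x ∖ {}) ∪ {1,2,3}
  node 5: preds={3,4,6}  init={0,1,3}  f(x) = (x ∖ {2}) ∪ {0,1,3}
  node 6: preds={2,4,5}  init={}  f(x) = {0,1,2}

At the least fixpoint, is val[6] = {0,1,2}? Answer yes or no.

yes

Iteration log — 12 steps:
  step 1. node 0  ⊔preds={}  new={}  stable
  step 2. node 1  ⊔preds={}  new={0,1,2,3}  old={0}  +wl: 
  step 3. node 2  ⊔preds={0,1,3}  new={0,2}  old={}  +wl: 0
  step 4. node 3  ⊔preds={0,2}  new={0,1,2,3}  old={}  +wl: 1
  step 5. node 4  ⊔preds={0,1,2,3}  new={0,1,2,3}  old={}  +wl: 2
  step 6. node 5  ⊔preds={0,1,2,3}  new={0,1,3}  stable
  step 7. node 6  ⊔preds={0,1,2,3}  new={0,1,2}  old={}  +wl: 5
  step 8. node 0  ⊔preds={0,2}  new={0,2}  old={}  +wl: 3
  step 9. node 1  ⊔preds={0,1,2,3}  new={0,1,2,3}  stable
  step 10. node 2  ⊔preds={0,1,2,3}  new={0,2}  stable
  step 11. node 5  ⊔preds={0,1,2,3}  new={0,1,3}  stable
  step 12. node 3  ⊔preds={0,2}  new={0,1,2,3}  stable

Least fixpoint reached:
  node 0: {0,2}
  node 1: {0,1,2,3}
  node 2: {0,2}
  node 3: {0,1,2,3}
  node 4: {0,1,2,3}
  node 5: {0,1,3}
  node 6: {0,1,2}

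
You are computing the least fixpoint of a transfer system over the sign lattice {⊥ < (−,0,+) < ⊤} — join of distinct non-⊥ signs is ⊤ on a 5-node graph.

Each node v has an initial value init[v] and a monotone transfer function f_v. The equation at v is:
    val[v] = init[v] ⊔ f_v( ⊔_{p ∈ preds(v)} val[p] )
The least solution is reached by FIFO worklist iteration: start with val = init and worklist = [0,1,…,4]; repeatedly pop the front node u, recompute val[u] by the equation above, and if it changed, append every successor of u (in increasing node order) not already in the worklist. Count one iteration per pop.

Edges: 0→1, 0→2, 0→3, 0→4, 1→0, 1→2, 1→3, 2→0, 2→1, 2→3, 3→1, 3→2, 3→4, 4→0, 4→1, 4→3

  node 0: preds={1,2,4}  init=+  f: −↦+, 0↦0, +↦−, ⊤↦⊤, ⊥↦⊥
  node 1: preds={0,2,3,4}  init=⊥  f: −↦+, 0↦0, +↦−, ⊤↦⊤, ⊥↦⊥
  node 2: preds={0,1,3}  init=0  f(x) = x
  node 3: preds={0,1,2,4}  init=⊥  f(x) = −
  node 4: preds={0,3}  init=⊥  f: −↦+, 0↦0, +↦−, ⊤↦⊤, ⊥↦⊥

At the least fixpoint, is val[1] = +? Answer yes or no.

no

Iteration log — 9 steps:
  step 1. node 0  ⊔preds=0  new=⊤  old=+  +wl: 
  step 2. node 1  ⊔preds=⊤  new=⊤  old=⊥  +wl: 0
  step 3. node 2  ⊔preds=⊤  new=⊤  old=0  +wl: 1
  step 4. node 3  ⊔preds=⊤  new=−  old=⊥  +wl: 2
  step 5. node 4  ⊔preds=⊤  new=⊤  old=⊥  +wl: 3
  step 6. node 0  ⊔preds=⊤  new=⊤  stable
  step 7. node 1  ⊔preds=⊤  new=⊤  stable
  step 8. node 2  ⊔preds=⊤  new=⊤  stable
  step 9. node 3  ⊔preds=⊤  new=−  stable

Least fixpoint reached:
  node 0: ⊤
  node 1: ⊤
  node 2: ⊤
  node 3: −
  node 4: ⊤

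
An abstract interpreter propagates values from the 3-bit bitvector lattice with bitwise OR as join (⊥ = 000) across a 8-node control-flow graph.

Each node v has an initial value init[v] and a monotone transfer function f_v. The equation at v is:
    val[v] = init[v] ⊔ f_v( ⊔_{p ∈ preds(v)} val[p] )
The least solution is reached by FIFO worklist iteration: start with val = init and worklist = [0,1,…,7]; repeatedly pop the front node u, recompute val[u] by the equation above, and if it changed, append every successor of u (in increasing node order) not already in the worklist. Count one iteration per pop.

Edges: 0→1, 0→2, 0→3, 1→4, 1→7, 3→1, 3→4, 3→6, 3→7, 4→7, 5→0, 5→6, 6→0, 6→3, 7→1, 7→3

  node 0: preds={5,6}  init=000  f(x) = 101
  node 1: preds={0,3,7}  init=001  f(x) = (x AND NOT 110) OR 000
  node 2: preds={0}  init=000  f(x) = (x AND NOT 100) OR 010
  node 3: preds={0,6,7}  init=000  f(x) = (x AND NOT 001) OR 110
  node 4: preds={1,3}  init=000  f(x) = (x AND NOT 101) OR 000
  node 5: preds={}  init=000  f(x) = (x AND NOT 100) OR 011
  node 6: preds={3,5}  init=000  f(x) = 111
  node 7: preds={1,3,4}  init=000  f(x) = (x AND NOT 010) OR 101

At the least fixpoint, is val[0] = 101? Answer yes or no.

yes

Trace (11 dequeues):
  [1] u=0 | in 000 | out 101 | prev 000 | push {}
  [2] u=1 | in 101 | out 001 | ==
  [3] u=2 | in 101 | out 011 | prev 000 | push {}
  [4] u=3 | in 101 | out 110 | prev 000 | push {1}
  [5] u=4 | in 111 | out 010 | prev 000 | push {}
  [6] u=5 | in 000 | out 011 | prev 000 | push {0}
  [7] u=6 | in 111 | out 111 | prev 000 | push {3}
  [8] u=7 | in 111 | out 101 | prev 000 | push {}
  [9] u=1 | in 111 | out 001 | ==
  [10] u=0 | in 111 | out 101 | ==
  [11] u=3 | in 111 | out 110 | ==

Converged values:
  [0] 101
  [1] 001
  [2] 011
  [3] 110
  [4] 010
  [5] 011
  [6] 111
  [7] 101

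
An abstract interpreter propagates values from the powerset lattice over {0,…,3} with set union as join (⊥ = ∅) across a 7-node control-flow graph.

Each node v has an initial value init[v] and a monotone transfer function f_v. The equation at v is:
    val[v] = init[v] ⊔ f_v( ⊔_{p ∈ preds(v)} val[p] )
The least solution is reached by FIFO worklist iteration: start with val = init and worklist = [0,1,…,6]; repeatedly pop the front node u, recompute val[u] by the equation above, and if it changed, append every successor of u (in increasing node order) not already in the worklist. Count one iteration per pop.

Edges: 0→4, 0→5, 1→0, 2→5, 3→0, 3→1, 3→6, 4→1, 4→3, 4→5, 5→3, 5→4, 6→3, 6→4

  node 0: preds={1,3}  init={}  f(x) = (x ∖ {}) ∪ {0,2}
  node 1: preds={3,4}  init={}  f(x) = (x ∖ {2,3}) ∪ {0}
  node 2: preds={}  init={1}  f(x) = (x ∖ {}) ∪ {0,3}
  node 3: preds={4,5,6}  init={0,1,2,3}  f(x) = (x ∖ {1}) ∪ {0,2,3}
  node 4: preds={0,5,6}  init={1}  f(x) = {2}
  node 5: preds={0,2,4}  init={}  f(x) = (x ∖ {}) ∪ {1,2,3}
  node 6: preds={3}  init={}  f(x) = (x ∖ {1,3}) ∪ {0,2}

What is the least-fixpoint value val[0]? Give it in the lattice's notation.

Iteration log — 11 steps:
  step 1. node 0  ⊔preds={0,1,2,3}  new={0,1,2,3}  old={}  +wl: 
  step 2. node 1  ⊔preds={0,1,2,3}  new={0,1}  old={}  +wl: 0
  step 3. node 2  ⊔preds={}  new={0,1,3}  old={1}  +wl: 
  step 4. node 3  ⊔preds={1}  new={0,1,2,3}  stable
  step 5. node 4  ⊔preds={0,1,2,3}  new={1,2}  old={1}  +wl: 1,3
  step 6. node 5  ⊔preds={0,1,2,3}  new={0,1,2,3}  old={}  +wl: 4
  step 7. node 6  ⊔preds={0,1,2,3}  new={0,2}  old={}  +wl: 
  step 8. node 0  ⊔preds={0,1,2,3}  new={0,1,2,3}  stable
  step 9. node 1  ⊔preds={0,1,2,3}  new={0,1}  stable
  step 10. node 3  ⊔preds={0,1,2,3}  new={0,1,2,3}  stable
  step 11. node 4  ⊔preds={0,1,2,3}  new={1,2}  stable

Least fixpoint reached:
  node 0: {0,1,2,3}
  node 1: {0,1}
  node 2: {0,1,3}
  node 3: {0,1,2,3}
  node 4: {1,2}
  node 5: {0,1,2,3}
  node 6: {0,2}

{0,1,2,3}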